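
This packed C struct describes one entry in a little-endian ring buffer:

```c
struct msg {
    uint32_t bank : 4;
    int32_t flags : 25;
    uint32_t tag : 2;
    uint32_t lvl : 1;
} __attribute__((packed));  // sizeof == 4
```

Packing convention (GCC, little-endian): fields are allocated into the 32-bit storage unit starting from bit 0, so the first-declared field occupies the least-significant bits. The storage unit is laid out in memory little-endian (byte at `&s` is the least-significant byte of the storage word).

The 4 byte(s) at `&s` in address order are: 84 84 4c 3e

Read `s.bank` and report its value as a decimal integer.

[0]=0x84 [1]=0x84 [2]=0x4c [3]=0x3e (little-endian) → word 0x3e4c8484
bank:4 @ bit 0 → (0x3e4c8484>>0)&0xf = 0x4  ←
flags:25 @ bit 4 → (0x3e4c8484>>4)&0x1ffffff = 0x1e4c848
tag:2 @ bit 29 → (0x3e4c8484>>29)&0x3 = 0x1
lvl:1 @ bit 31 → (0x3e4c8484>>31)&0x1 = 0x0

4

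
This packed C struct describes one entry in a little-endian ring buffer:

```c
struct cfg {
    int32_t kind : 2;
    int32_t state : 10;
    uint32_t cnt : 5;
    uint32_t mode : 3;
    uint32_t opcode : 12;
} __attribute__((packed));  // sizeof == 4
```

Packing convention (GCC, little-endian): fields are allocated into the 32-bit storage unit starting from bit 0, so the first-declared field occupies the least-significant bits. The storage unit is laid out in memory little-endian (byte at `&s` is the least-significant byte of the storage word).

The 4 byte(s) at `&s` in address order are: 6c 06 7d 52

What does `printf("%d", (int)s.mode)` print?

[0]=0x6c [1]=0x06 [2]=0x7d [3]=0x52 (little-endian) → word 0x527d066c
kind [0+:2] = (word>>0) & 0x3 = 0
state [2+:10] = (word>>2) & 0x3ff = 411
cnt [12+:5] = (word>>12) & 0x1f = 16
mode [17+:3] = (word>>17) & 0x7 = 6  ←
opcode [20+:12] = (word>>20) & 0xfff = 1319

6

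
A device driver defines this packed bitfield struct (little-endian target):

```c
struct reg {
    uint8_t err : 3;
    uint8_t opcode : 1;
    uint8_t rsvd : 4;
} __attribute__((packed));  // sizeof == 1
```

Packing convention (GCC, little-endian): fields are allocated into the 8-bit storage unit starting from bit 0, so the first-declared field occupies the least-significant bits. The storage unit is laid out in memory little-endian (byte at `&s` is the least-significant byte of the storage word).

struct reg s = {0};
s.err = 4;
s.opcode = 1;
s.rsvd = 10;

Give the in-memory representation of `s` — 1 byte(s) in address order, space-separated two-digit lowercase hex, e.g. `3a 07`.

ac

err:3 = 4 → 0x4 << 0 → word 0x04
opcode:1 = 1 → 0x1 << 3 → word 0x0c
rsvd:4 = 10 → 0xa << 4 → word 0xac
word = 0xac → little-endian bytes:
  [0]=0xac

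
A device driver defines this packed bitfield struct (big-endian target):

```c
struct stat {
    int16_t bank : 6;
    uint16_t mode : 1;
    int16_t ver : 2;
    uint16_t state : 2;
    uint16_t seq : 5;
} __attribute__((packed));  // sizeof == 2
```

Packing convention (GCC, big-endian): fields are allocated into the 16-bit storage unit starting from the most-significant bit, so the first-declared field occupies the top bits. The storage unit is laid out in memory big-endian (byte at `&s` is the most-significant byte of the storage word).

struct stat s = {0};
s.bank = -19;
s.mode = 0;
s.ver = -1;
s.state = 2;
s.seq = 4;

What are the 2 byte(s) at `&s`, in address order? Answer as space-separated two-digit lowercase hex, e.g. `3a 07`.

b5 c4

bank:6 = -19 → 0x2d << 10 → word 0xb400
mode:1 = 0 → 0x0 << 9 → word 0xb400
ver:2 = -1 → 0x3 << 7 → word 0xb580
state:2 = 2 → 0x2 << 5 → word 0xb5c0
seq:5 = 4 → 0x4 << 0 → word 0xb5c4
word = 0xb5c4 → big-endian bytes:
  [0]=0xb5  [1]=0xc4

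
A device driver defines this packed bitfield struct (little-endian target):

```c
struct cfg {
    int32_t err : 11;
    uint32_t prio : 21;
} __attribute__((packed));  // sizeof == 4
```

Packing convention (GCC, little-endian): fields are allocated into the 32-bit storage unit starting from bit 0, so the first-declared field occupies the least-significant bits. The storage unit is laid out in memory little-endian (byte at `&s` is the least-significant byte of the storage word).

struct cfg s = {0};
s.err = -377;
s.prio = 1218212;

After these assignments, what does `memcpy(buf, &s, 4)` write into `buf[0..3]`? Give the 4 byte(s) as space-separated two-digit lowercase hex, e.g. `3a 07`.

err (11b) val=-377 bits=0x687 at bit 0: 0x00000687
prio (21b) val=1218212 bits=0x1296a4 at bit 11: 0x94b52687
word = 0x94b52687 → little-endian bytes:
  [0]=0x87  [1]=0x26  [2]=0xb5  [3]=0x94

87 26 b5 94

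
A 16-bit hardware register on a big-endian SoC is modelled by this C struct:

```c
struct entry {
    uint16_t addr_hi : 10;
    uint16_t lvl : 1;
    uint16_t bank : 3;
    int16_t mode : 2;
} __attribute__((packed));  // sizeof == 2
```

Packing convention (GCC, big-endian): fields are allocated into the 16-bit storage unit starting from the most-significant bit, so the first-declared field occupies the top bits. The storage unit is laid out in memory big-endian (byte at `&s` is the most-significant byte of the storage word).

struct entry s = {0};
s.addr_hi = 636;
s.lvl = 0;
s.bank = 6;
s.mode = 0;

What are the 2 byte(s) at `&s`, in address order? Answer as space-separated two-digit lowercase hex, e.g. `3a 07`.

9f 18

[6+:10] addr_hi=636 & 0x3ff = 0x27c; word=0x9f00
[5+:1] lvl=0 & 0x1 = 0x0; word=0x9f00
[2+:3] bank=6 & 0x7 = 0x6; word=0x9f18
[0+:2] mode=0 & 0x3 = 0x0; word=0x9f18
word = 0x9f18 → big-endian bytes:
  [0]=0x9f  [1]=0x18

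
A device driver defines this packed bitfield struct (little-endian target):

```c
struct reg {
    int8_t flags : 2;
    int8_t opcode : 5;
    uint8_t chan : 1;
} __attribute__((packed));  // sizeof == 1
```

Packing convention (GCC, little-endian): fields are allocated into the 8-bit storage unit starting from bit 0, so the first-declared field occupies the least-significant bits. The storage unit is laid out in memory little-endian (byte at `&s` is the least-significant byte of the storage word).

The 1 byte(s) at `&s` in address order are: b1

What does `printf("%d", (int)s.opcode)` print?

[0]=0xb1 (little-endian) → word 0xb1
flags [0+:2] = (word>>0) & 0x3 = 1
opcode [2+:5] = (word>>2) & 0x1f = 12  ←
chan [7+:1] = (word>>7) & 0x1 = 1
opcode signed 5b, MSB=0: value = 12

12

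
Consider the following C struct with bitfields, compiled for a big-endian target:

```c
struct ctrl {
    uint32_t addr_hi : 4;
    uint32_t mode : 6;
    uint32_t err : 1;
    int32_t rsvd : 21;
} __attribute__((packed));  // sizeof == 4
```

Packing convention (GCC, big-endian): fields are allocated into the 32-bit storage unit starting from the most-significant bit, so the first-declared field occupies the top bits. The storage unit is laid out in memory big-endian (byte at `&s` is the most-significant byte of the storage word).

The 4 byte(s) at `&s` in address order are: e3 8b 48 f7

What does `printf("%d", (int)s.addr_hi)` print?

[0]=0xe3 [1]=0x8b [2]=0x48 [3]=0xf7 (big-endian) → word 0xe38b48f7
addr_hi [28+:4] = (word>>28) & 0xf = 14  ←
mode [22+:6] = (word>>22) & 0x3f = 14
err [21+:1] = (word>>21) & 0x1 = 0
rsvd [0+:21] = (word>>0) & 0x1fffff = 739575

14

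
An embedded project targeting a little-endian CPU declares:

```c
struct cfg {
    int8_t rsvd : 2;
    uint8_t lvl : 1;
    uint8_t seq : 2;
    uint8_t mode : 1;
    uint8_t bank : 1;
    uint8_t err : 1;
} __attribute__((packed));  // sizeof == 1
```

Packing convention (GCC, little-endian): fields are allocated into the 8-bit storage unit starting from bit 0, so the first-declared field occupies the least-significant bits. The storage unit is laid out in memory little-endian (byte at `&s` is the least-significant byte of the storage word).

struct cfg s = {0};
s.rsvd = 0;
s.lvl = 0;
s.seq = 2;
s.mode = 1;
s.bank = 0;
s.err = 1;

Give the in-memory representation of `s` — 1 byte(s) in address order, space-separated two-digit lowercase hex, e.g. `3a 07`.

b0

[0+:2] rsvd=0 & 0x3 = 0x0; word=0x00
[2+:1] lvl=0 & 0x1 = 0x0; word=0x00
[3+:2] seq=2 & 0x3 = 0x2; word=0x10
[5+:1] mode=1 & 0x1 = 0x1; word=0x30
[6+:1] bank=0 & 0x1 = 0x0; word=0x30
[7+:1] err=1 & 0x1 = 0x1; word=0xb0
word = 0xb0 → little-endian bytes:
  [0]=0xb0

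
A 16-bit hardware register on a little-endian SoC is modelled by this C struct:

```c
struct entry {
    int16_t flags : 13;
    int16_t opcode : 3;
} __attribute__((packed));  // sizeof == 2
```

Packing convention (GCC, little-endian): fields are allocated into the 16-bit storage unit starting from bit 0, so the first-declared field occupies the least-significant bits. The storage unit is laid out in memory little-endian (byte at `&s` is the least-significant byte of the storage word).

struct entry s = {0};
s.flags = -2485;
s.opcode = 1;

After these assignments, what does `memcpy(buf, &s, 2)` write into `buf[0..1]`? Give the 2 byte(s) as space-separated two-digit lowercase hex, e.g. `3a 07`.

flags (13b) val=-2485 bits=0x164b at bit 0: 0x164b
opcode (3b) val=1 bits=0x1 at bit 13: 0x364b
word = 0x364b → little-endian bytes:
  [0]=0x4b  [1]=0x36

4b 36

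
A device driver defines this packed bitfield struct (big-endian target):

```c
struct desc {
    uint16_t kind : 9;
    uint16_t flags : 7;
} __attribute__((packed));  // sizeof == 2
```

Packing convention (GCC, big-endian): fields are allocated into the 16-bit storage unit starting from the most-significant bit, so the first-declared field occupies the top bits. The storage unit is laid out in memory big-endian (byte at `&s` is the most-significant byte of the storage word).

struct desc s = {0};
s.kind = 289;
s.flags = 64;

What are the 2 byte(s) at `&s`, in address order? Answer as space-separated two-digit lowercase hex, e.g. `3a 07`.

90 c0

kind:9 = 289 → 0x121 << 7 → word 0x9080
flags:7 = 64 → 0x40 << 0 → word 0x90c0
word = 0x90c0 → big-endian bytes:
  [0]=0x90  [1]=0xc0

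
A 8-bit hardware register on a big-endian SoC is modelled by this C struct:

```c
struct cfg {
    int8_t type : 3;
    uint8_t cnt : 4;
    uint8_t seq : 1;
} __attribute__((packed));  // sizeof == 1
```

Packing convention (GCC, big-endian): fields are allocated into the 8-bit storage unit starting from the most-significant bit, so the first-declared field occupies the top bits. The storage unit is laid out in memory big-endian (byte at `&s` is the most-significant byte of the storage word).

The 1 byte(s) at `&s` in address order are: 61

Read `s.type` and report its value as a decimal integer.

3

[0]=0x61 (big-endian) → word 0x61
type:3 @ bit 5 → (0x61>>5)&0x7 = 0x3  ←
cnt:4 @ bit 1 → (0x61>>1)&0xf = 0x0
seq:1 @ bit 0 → (0x61>>0)&0x1 = 0x1
type signed 3b, MSB=0: value = 3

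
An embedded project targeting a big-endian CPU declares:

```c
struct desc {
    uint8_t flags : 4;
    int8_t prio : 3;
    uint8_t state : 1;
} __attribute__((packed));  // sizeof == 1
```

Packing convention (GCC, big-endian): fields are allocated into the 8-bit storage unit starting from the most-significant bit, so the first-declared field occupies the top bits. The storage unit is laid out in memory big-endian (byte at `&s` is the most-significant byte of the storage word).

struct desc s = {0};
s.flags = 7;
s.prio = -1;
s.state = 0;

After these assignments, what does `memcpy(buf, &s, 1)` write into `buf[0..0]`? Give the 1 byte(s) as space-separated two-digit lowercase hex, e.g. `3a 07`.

flags (4b) val=7 bits=0x7 at bit 4: 0x70
prio (3b) val=-1 bits=0x7 at bit 1: 0x7e
state (1b) val=0 bits=0x0 at bit 0: 0x7e
word = 0x7e → big-endian bytes:
  [0]=0x7e

7e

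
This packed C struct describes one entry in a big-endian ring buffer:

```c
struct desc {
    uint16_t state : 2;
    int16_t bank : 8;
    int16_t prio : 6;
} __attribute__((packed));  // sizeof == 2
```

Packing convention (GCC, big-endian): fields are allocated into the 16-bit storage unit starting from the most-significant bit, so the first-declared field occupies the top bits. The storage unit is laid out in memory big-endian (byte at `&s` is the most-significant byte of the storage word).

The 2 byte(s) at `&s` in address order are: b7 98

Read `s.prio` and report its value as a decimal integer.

24

[0]=0xb7 [1]=0x98 (big-endian) → word 0xb798
state:2 @ bit 14 → (0xb798>>14)&0x3 = 0x2
bank:8 @ bit 6 → (0xb798>>6)&0xff = 0xde
prio:6 @ bit 0 → (0xb798>>0)&0x3f = 0x18  ←
prio signed 6b, MSB=0: value = 24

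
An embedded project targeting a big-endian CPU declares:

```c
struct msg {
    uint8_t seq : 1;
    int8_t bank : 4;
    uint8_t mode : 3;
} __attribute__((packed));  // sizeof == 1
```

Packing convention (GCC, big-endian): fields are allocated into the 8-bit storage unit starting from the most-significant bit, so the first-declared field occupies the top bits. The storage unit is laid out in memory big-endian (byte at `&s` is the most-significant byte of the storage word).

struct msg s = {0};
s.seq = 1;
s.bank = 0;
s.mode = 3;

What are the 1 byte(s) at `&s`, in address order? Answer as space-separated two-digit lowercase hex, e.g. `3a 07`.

seq (1b) val=1 bits=0x1 at bit 7: 0x80
bank (4b) val=0 bits=0x0 at bit 3: 0x80
mode (3b) val=3 bits=0x3 at bit 0: 0x83
word = 0x83 → big-endian bytes:
  [0]=0x83

83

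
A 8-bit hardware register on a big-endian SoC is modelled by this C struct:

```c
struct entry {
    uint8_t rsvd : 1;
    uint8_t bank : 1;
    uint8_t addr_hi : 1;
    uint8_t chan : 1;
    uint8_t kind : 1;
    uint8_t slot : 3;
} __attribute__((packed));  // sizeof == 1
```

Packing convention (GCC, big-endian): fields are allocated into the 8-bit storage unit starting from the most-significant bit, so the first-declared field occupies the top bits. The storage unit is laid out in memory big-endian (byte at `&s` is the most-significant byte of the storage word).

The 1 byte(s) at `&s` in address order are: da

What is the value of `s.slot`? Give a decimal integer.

[0]=0xda (big-endian) → word 0xda
rsvd [7+:1] = (word>>7) & 0x1 = 1
bank [6+:1] = (word>>6) & 0x1 = 1
addr_hi [5+:1] = (word>>5) & 0x1 = 0
chan [4+:1] = (word>>4) & 0x1 = 1
kind [3+:1] = (word>>3) & 0x1 = 1
slot [0+:3] = (word>>0) & 0x7 = 2  ←

2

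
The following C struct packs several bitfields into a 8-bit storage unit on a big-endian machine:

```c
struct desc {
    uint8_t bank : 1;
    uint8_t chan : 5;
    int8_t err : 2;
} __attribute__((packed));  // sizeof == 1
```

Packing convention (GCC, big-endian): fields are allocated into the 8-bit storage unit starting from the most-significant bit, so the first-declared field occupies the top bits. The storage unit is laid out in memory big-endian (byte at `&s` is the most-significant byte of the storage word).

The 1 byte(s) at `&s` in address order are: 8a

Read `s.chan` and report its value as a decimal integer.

[0]=0x8a (big-endian) → word 0x8a
bank [7+:1] = (word>>7) & 0x1 = 1
chan [2+:5] = (word>>2) & 0x1f = 2  ←
err [0+:2] = (word>>0) & 0x3 = 2

2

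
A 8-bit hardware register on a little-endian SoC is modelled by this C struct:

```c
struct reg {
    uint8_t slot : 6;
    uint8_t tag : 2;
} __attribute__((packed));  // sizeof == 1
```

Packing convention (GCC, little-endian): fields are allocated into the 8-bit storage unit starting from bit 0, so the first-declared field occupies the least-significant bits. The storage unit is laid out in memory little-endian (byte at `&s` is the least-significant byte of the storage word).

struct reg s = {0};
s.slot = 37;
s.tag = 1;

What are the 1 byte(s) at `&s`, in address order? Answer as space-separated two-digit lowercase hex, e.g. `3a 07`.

65

slot (6b) val=37 bits=0x25 at bit 0: 0x25
tag (2b) val=1 bits=0x1 at bit 6: 0x65
word = 0x65 → little-endian bytes:
  [0]=0x65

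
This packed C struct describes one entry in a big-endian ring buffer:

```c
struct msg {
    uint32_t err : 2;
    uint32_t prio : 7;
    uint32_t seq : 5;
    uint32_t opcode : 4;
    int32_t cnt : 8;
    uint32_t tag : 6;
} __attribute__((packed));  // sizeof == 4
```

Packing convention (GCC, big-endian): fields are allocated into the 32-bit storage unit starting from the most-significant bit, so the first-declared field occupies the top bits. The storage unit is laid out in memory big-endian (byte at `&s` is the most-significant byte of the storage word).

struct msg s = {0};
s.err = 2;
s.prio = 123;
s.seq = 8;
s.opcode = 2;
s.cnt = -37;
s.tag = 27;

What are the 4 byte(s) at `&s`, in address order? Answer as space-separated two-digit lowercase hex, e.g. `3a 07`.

err (2b) val=2 bits=0x2 at bit 30: 0x80000000
prio (7b) val=123 bits=0x7b at bit 23: 0xbd800000
seq (5b) val=8 bits=0x8 at bit 18: 0xbda00000
opcode (4b) val=2 bits=0x2 at bit 14: 0xbda08000
cnt (8b) val=-37 bits=0xdb at bit 6: 0xbda0b6c0
tag (6b) val=27 bits=0x1b at bit 0: 0xbda0b6db
word = 0xbda0b6db → big-endian bytes:
  [0]=0xbd  [1]=0xa0  [2]=0xb6  [3]=0xdb

bd a0 b6 db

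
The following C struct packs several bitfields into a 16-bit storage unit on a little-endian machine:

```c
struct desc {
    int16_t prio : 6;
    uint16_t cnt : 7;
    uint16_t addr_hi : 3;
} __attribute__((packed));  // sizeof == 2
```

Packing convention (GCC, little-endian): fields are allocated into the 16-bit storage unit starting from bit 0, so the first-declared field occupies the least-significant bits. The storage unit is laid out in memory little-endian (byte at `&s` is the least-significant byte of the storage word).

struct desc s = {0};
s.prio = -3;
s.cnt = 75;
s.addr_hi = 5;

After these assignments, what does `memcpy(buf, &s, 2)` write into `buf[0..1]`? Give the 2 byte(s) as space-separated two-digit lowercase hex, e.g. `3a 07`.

fd b2

prio (6b) val=-3 bits=0x3d at bit 0: 0x003d
cnt (7b) val=75 bits=0x4b at bit 6: 0x12fd
addr_hi (3b) val=5 bits=0x5 at bit 13: 0xb2fd
word = 0xb2fd → little-endian bytes:
  [0]=0xfd  [1]=0xb2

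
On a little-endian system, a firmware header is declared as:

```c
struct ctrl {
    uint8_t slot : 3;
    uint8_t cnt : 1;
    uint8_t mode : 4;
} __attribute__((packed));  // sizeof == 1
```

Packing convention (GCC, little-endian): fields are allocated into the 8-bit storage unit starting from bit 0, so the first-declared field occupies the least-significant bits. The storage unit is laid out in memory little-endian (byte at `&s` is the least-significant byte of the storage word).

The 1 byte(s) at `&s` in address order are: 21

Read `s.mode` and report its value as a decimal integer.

[0]=0x21 (little-endian) → word 0x21
slot:3 @ bit 0 → (0x21>>0)&0x7 = 0x1
cnt:1 @ bit 3 → (0x21>>3)&0x1 = 0x0
mode:4 @ bit 4 → (0x21>>4)&0xf = 0x2  ←

2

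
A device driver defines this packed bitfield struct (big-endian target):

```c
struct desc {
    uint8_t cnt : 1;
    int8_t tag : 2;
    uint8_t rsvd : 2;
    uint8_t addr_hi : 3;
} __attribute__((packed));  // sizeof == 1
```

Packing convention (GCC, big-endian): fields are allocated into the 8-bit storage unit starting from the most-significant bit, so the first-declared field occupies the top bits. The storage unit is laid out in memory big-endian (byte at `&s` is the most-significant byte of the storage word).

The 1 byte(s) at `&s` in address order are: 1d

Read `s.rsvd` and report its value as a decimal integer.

[0]=0x1d (big-endian) → word 0x1d
cnt:1 @ bit 7 → (0x1d>>7)&0x1 = 0x0
tag:2 @ bit 5 → (0x1d>>5)&0x3 = 0x0
rsvd:2 @ bit 3 → (0x1d>>3)&0x3 = 0x3  ←
addr_hi:3 @ bit 0 → (0x1d>>0)&0x7 = 0x5

3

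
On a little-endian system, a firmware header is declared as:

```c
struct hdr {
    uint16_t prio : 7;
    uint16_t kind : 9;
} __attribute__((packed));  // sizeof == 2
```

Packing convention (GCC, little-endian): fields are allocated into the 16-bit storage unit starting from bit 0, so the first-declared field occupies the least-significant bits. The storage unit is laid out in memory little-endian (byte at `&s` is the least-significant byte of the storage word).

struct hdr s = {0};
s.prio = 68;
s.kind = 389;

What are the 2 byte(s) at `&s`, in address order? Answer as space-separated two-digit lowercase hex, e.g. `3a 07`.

prio (7b) val=68 bits=0x44 at bit 0: 0x0044
kind (9b) val=389 bits=0x185 at bit 7: 0xc2c4
word = 0xc2c4 → little-endian bytes:
  [0]=0xc4  [1]=0xc2

c4 c2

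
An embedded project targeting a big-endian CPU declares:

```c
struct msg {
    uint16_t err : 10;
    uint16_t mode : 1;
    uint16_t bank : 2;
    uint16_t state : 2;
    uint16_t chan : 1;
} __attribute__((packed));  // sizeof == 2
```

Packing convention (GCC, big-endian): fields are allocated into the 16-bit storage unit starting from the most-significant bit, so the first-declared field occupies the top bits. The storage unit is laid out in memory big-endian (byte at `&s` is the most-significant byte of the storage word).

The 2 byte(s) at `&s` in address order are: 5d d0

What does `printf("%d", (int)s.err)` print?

[0]=0x5d [1]=0xd0 (big-endian) → word 0x5dd0
err [6+:10] = (word>>6) & 0x3ff = 375  ←
mode [5+:1] = (word>>5) & 0x1 = 0
bank [3+:2] = (word>>3) & 0x3 = 2
state [1+:2] = (word>>1) & 0x3 = 0
chan [0+:1] = (word>>0) & 0x1 = 0

375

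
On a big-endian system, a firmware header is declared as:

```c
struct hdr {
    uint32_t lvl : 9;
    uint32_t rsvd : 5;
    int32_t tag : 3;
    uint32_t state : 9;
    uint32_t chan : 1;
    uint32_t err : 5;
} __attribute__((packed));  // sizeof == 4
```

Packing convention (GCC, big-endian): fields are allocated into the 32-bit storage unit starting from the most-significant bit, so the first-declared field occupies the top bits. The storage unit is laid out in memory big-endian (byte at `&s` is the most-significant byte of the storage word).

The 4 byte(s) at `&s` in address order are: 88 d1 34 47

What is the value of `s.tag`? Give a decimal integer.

2

[0]=0x88 [1]=0xd1 [2]=0x34 [3]=0x47 (big-endian) → word 0x88d13447
lvl:9 @ bit 23 → (0x88d13447>>23)&0x1ff = 0x111
rsvd:5 @ bit 18 → (0x88d13447>>18)&0x1f = 0x14
tag:3 @ bit 15 → (0x88d13447>>15)&0x7 = 0x2  ←
state:9 @ bit 6 → (0x88d13447>>6)&0x1ff = 0xd1
chan:1 @ bit 5 → (0x88d13447>>5)&0x1 = 0x0
err:5 @ bit 0 → (0x88d13447>>0)&0x1f = 0x7
tag signed 3b, MSB=0: value = 2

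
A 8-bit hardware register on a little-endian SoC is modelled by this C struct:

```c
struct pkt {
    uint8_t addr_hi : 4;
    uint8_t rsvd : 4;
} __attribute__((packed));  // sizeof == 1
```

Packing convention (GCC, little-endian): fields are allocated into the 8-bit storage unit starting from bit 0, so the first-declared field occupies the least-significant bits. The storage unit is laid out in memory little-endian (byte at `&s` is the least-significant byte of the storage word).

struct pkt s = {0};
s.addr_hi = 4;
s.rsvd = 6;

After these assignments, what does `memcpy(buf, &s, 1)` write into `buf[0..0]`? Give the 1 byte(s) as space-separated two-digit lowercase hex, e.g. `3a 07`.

64

addr_hi (4b) val=4 bits=0x4 at bit 0: 0x04
rsvd (4b) val=6 bits=0x6 at bit 4: 0x64
word = 0x64 → little-endian bytes:
  [0]=0x64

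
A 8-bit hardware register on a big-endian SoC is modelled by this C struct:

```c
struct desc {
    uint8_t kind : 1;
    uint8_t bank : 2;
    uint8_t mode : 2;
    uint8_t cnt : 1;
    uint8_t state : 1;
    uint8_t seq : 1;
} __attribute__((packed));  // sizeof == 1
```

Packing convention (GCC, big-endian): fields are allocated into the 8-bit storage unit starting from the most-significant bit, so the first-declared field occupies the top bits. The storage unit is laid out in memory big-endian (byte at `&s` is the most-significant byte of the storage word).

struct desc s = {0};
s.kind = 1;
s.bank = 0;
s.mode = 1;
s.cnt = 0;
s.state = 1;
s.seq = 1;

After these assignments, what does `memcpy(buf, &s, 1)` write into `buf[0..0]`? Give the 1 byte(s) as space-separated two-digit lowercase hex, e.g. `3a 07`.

kind:1 = 1 → 0x1 << 7 → word 0x80
bank:2 = 0 → 0x0 << 5 → word 0x80
mode:2 = 1 → 0x1 << 3 → word 0x88
cnt:1 = 0 → 0x0 << 2 → word 0x88
state:1 = 1 → 0x1 << 1 → word 0x8a
seq:1 = 1 → 0x1 << 0 → word 0x8b
word = 0x8b → big-endian bytes:
  [0]=0x8b

8b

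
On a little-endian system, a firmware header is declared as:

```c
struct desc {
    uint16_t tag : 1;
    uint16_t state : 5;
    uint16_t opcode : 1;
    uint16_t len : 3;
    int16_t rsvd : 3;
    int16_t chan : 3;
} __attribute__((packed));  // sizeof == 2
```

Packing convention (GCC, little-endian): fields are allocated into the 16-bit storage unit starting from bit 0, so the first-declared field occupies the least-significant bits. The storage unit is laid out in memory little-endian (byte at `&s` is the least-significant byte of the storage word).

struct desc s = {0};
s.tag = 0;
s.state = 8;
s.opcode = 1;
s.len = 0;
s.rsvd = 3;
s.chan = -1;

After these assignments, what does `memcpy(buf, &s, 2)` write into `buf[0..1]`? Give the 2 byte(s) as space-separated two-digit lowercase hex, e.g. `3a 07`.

tag:1 = 0 → 0x0 << 0 → word 0x0000
state:5 = 8 → 0x8 << 1 → word 0x0010
opcode:1 = 1 → 0x1 << 6 → word 0x0050
len:3 = 0 → 0x0 << 7 → word 0x0050
rsvd:3 = 3 → 0x3 << 10 → word 0x0c50
chan:3 = -1 → 0x7 << 13 → word 0xec50
word = 0xec50 → little-endian bytes:
  [0]=0x50  [1]=0xec

50 ec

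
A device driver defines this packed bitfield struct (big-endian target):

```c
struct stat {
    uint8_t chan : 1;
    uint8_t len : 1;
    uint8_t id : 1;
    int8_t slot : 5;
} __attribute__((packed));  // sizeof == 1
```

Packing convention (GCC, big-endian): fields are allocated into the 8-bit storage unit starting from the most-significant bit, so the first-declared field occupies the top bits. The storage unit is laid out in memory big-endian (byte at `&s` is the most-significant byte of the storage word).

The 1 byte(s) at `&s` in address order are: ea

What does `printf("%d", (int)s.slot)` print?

[0]=0xea (big-endian) → word 0xea
chan [7+:1] = (word>>7) & 0x1 = 1
len [6+:1] = (word>>6) & 0x1 = 1
id [5+:1] = (word>>5) & 0x1 = 1
slot [0+:5] = (word>>0) & 0x1f = 10  ←
slot signed 5b, MSB=0: value = 10

10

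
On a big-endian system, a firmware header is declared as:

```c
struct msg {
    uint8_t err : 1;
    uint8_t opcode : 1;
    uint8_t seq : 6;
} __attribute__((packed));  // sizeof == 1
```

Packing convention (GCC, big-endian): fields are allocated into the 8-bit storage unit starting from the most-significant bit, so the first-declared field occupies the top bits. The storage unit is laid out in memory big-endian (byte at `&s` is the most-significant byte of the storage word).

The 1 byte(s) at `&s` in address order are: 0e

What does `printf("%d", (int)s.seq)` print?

[0]=0x0e (big-endian) → word 0x0e
err:1 @ bit 7 → (0x0e>>7)&0x1 = 0x0
opcode:1 @ bit 6 → (0x0e>>6)&0x1 = 0x0
seq:6 @ bit 0 → (0x0e>>0)&0x3f = 0xe  ←

14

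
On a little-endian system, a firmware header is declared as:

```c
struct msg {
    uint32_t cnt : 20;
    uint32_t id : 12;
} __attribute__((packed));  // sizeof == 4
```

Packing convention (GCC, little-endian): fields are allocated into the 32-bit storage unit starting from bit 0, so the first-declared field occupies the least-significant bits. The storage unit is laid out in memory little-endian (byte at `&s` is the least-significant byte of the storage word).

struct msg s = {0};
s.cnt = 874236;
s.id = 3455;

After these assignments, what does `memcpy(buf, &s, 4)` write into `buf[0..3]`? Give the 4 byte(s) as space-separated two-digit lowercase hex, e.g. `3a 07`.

fc 56 fd d7

cnt (20b) val=874236 bits=0xd56fc at bit 0: 0x000d56fc
id (12b) val=3455 bits=0xd7f at bit 20: 0xd7fd56fc
word = 0xd7fd56fc → little-endian bytes:
  [0]=0xfc  [1]=0x56  [2]=0xfd  [3]=0xd7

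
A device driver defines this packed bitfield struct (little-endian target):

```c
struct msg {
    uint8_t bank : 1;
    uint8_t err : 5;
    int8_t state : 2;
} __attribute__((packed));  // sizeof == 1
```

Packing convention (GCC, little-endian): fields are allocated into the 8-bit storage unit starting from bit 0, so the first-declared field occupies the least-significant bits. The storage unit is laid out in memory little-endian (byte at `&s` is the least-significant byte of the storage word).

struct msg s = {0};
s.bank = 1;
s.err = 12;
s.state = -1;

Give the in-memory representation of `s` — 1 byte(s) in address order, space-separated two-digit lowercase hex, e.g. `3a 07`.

d9

[0+:1] bank=1 & 0x1 = 0x1; word=0x01
[1+:5] err=12 & 0x1f = 0xc; word=0x19
[6+:2] state=-1 & 0x3 = 0x3; word=0xd9
word = 0xd9 → little-endian bytes:
  [0]=0xd9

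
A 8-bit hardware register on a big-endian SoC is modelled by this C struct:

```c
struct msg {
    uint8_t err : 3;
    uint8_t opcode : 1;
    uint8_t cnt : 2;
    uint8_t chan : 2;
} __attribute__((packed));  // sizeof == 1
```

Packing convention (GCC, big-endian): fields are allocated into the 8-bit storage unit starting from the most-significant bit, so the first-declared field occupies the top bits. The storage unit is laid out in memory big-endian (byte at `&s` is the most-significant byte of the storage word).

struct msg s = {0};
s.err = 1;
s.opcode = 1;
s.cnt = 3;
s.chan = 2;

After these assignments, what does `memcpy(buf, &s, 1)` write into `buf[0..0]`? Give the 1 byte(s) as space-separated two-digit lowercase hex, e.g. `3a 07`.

err:3 = 1 → 0x1 << 5 → word 0x20
opcode:1 = 1 → 0x1 << 4 → word 0x30
cnt:2 = 3 → 0x3 << 2 → word 0x3c
chan:2 = 2 → 0x2 << 0 → word 0x3e
word = 0x3e → big-endian bytes:
  [0]=0x3e

3e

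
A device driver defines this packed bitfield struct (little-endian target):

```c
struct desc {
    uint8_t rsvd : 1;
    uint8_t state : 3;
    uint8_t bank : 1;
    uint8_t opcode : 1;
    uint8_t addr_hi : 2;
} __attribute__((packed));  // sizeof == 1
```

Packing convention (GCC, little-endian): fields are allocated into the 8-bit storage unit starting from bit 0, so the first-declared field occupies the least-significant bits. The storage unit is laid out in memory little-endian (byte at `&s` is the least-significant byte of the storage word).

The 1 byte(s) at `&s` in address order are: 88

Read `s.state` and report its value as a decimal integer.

[0]=0x88 (little-endian) → word 0x88
rsvd:1 @ bit 0 → (0x88>>0)&0x1 = 0x0
state:3 @ bit 1 → (0x88>>1)&0x7 = 0x4  ←
bank:1 @ bit 4 → (0x88>>4)&0x1 = 0x0
opcode:1 @ bit 5 → (0x88>>5)&0x1 = 0x0
addr_hi:2 @ bit 6 → (0x88>>6)&0x3 = 0x2

4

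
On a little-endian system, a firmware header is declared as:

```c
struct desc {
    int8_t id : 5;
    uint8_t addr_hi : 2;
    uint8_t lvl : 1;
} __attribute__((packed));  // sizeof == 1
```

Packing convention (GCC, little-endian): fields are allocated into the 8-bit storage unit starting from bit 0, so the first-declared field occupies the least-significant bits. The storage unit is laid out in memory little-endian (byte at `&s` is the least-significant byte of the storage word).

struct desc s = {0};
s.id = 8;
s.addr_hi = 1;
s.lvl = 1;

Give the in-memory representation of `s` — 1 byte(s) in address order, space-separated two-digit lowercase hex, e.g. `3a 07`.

a8

[0+:5] id=8 & 0x1f = 0x8; word=0x08
[5+:2] addr_hi=1 & 0x3 = 0x1; word=0x28
[7+:1] lvl=1 & 0x1 = 0x1; word=0xa8
word = 0xa8 → little-endian bytes:
  [0]=0xa8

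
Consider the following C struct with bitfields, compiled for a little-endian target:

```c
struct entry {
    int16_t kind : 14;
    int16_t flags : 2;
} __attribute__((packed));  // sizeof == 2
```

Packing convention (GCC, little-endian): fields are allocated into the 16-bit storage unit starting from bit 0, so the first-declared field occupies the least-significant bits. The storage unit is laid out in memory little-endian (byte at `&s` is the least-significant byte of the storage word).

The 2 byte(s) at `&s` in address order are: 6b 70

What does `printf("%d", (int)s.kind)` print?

-3989

[0]=0x6b [1]=0x70 (little-endian) → word 0x706b
kind:14 @ bit 0 → (0x706b>>0)&0x3fff = 0x306b  ←
flags:2 @ bit 14 → (0x706b>>14)&0x3 = 0x1
kind signed 14b, MSB=1: 12395 - 16384 = -3989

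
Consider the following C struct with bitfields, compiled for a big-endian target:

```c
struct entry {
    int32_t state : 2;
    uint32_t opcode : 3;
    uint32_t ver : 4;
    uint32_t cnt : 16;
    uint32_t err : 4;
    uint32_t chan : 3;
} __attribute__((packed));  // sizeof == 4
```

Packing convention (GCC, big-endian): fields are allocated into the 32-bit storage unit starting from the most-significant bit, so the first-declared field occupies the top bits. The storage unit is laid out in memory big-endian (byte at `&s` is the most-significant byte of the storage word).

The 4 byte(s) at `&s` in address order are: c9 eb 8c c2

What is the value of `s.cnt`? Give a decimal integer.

55065

[0]=0xc9 [1]=0xeb [2]=0x8c [3]=0xc2 (big-endian) → word 0xc9eb8cc2
state:2 @ bit 30 → (0xc9eb8cc2>>30)&0x3 = 0x3
opcode:3 @ bit 27 → (0xc9eb8cc2>>27)&0x7 = 0x1
ver:4 @ bit 23 → (0xc9eb8cc2>>23)&0xf = 0x3
cnt:16 @ bit 7 → (0xc9eb8cc2>>7)&0xffff = 0xd719  ←
err:4 @ bit 3 → (0xc9eb8cc2>>3)&0xf = 0x8
chan:3 @ bit 0 → (0xc9eb8cc2>>0)&0x7 = 0x2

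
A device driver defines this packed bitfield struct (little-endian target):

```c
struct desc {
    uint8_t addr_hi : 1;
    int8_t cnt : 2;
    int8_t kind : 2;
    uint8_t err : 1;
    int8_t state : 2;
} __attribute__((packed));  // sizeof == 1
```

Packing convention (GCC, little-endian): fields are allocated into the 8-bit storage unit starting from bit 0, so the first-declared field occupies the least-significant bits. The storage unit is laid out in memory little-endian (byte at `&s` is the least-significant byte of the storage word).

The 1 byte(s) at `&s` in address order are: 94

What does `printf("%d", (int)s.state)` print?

[0]=0x94 (little-endian) → word 0x94
addr_hi:1 @ bit 0 → (0x94>>0)&0x1 = 0x0
cnt:2 @ bit 1 → (0x94>>1)&0x3 = 0x2
kind:2 @ bit 3 → (0x94>>3)&0x3 = 0x2
err:1 @ bit 5 → (0x94>>5)&0x1 = 0x0
state:2 @ bit 6 → (0x94>>6)&0x3 = 0x2  ←
state signed 2b, MSB=1: 2 - 4 = -2

-2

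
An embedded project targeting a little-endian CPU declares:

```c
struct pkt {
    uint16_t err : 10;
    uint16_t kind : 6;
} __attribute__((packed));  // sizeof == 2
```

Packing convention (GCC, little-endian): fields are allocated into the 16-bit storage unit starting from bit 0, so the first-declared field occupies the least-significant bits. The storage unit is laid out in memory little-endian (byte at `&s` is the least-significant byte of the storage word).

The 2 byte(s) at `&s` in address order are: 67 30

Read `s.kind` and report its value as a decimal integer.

12

[0]=0x67 [1]=0x30 (little-endian) → word 0x3067
err [0+:10] = (word>>0) & 0x3ff = 103
kind [10+:6] = (word>>10) & 0x3f = 12  ←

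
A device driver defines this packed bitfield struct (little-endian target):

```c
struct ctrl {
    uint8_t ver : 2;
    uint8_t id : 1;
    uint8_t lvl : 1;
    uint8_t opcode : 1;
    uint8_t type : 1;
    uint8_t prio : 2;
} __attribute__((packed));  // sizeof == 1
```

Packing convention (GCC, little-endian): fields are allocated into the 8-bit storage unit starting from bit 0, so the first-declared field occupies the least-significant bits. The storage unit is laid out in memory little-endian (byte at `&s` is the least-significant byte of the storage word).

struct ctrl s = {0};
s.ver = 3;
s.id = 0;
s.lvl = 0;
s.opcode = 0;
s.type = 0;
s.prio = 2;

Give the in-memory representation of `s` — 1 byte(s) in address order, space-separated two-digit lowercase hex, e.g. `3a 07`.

[0+:2] ver=3 & 0x3 = 0x3; word=0x03
[2+:1] id=0 & 0x1 = 0x0; word=0x03
[3+:1] lvl=0 & 0x1 = 0x0; word=0x03
[4+:1] opcode=0 & 0x1 = 0x0; word=0x03
[5+:1] type=0 & 0x1 = 0x0; word=0x03
[6+:2] prio=2 & 0x3 = 0x2; word=0x83
word = 0x83 → little-endian bytes:
  [0]=0x83

83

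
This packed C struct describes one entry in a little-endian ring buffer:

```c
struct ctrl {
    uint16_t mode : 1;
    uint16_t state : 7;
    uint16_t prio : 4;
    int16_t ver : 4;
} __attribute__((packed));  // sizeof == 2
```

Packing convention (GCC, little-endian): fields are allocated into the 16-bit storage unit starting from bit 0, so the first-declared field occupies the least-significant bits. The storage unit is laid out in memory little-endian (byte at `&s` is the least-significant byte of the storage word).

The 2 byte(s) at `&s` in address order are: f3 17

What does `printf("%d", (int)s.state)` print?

[0]=0xf3 [1]=0x17 (little-endian) → word 0x17f3
mode:1 @ bit 0 → (0x17f3>>0)&0x1 = 0x1
state:7 @ bit 1 → (0x17f3>>1)&0x7f = 0x79  ←
prio:4 @ bit 8 → (0x17f3>>8)&0xf = 0x7
ver:4 @ bit 12 → (0x17f3>>12)&0xf = 0x1

121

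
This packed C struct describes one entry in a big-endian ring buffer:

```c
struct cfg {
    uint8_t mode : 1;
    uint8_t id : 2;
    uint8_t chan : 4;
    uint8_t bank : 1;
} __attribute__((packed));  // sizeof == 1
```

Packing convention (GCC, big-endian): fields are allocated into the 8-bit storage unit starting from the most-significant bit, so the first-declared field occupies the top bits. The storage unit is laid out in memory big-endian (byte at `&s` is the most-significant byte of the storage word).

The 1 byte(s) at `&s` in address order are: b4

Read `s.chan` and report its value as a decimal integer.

10

[0]=0xb4 (big-endian) → word 0xb4
mode [7+:1] = (word>>7) & 0x1 = 1
id [5+:2] = (word>>5) & 0x3 = 1
chan [1+:4] = (word>>1) & 0xf = 10  ←
bank [0+:1] = (word>>0) & 0x1 = 0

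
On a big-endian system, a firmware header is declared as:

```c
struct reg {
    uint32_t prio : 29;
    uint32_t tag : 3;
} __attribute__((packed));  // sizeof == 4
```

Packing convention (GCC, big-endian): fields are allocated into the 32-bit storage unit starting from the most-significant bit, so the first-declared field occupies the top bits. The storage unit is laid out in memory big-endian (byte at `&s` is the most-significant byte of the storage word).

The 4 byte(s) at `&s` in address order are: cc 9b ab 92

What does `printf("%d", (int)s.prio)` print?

[0]=0xcc [1]=0x9b [2]=0xab [3]=0x92 (big-endian) → word 0xcc9bab92
prio:29 @ bit 3 → (0xcc9bab92>>3)&0x1fffffff = 0x19937572  ←
tag:3 @ bit 0 → (0xcc9bab92>>0)&0x7 = 0x2

429094258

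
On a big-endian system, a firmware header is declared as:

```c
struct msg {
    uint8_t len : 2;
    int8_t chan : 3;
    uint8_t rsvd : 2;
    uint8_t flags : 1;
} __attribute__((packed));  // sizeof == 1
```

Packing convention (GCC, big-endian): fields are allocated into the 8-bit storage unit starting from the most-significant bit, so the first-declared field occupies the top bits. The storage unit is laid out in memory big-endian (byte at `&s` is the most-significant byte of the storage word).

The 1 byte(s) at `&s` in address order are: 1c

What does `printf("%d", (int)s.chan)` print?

[0]=0x1c (big-endian) → word 0x1c
len:2 @ bit 6 → (0x1c>>6)&0x3 = 0x0
chan:3 @ bit 3 → (0x1c>>3)&0x7 = 0x3  ←
rsvd:2 @ bit 1 → (0x1c>>1)&0x3 = 0x2
flags:1 @ bit 0 → (0x1c>>0)&0x1 = 0x0
chan signed 3b, MSB=0: value = 3

3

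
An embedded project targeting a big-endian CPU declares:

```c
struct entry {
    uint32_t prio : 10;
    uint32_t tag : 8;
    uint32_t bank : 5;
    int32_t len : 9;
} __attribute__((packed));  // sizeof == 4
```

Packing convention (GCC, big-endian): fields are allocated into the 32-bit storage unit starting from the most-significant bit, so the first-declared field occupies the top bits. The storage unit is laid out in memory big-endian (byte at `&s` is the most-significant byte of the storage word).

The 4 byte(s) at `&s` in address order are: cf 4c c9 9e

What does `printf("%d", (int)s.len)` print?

[0]=0xcf [1]=0x4c [2]=0xc9 [3]=0x9e (big-endian) → word 0xcf4cc99e
prio [22+:10] = (word>>22) & 0x3ff = 829
tag [14+:8] = (word>>14) & 0xff = 51
bank [9+:5] = (word>>9) & 0x1f = 4
len [0+:9] = (word>>0) & 0x1ff = 414  ←
len signed 9b, MSB=1: 414 - 512 = -98

-98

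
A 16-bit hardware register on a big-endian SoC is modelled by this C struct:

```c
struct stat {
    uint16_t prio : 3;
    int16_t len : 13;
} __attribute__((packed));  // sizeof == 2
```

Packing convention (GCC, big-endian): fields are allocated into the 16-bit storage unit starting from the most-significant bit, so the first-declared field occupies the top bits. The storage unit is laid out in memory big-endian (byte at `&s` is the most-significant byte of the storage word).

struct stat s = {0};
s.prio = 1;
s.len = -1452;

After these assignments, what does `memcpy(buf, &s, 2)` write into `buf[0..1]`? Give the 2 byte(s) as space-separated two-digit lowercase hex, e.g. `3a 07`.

3a 54

[13+:3] prio=1 & 0x7 = 0x1; word=0x2000
[0+:13] len=-1452 & 0x1fff = 0x1a54; word=0x3a54
word = 0x3a54 → big-endian bytes:
  [0]=0x3a  [1]=0x54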